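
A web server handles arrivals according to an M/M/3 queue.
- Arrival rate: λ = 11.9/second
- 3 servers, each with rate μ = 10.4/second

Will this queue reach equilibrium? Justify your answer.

Stability requires ρ = λ/(cμ) < 1
ρ = 11.9/(3 × 10.4) = 11.9/31.20 = 0.3814
Since 0.3814 < 1, the system is STABLE.
The servers are busy 38.14% of the time.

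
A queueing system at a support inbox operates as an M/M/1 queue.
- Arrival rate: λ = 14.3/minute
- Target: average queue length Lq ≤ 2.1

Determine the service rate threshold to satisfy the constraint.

For M/M/1: Lq = λ²/(μ(μ-λ))
Need Lq ≤ 2.1, i.e. μ(μ-λ) ≥ λ²/2.1
μ² - 14.3μ - 204.49/2.1 ≥ 0  →  μ² - 14.3μ - 97.3762 ≥ 0
Quadratic formula (positive root): μ = [λ + √(λ² + 4×97.3762)]/2
Discriminant: 204.49 + 4×97.3762 = 593.9948, √593.9948 = 24.3720
μ ≥ (14.3 + 24.3720)/2 = 19.3360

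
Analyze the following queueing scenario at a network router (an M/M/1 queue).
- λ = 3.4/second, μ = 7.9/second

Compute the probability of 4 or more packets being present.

ρ = λ/μ = 3.4/7.9 = 0.43038
P(N ≥ n) = ρⁿ
P(N ≥ 4) = 0.43038^4
P(N ≥ 4) = 0.03431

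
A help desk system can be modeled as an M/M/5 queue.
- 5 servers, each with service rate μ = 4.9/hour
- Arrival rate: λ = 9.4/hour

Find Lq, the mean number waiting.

Traffic intensity: ρ = λ/(cμ) = 9.4/(5×4.9) = 0.3837
Since ρ = 0.3837 < 1, system is stable.
Offered load a = λ/μ = cρ = 9.4/4.9 = 1.9184
P₀ = [ Σₙ₌₀^4 aⁿ/n! + a^5/(5!(1-ρ)) ]⁻¹
Σ = a^0/0! + a^1/1! + a^2/2! + a^3/3! + a^4/4! = 1.0000 + 1.9184 + 1.8401 + 1.1766 + 0.5643 = 6.4994
a^5/(5!(1-ρ)) = 25.9812/(120 × 0.6163) = 0.3513
P₀ = 1/(6.4994 + 0.3513) = 0.1460
Lq = P₀·a^5·ρ / (5!(1-ρ)²) = 0.14597 × 25.9812 × 0.38367 / (120 × 0.37986) = 0.03192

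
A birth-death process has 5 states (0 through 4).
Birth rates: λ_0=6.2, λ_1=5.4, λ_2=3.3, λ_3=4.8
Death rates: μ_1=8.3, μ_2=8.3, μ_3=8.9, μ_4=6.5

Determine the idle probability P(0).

Ratios P(n)/P(0) = (λ₀···λₙ₋₁)/(μ₁···μₙ):
P(1)/P(0) = (6.2)/(8.3) = 0.746988
P(2)/P(0) = (6.2×5.4)/(8.3×8.3) = 0.485992
P(3)/P(0) = (6.2×5.4×3.3)/(8.3×8.3×8.9) = 0.180199
P(4)/P(0) = (6.2×5.4×3.3×4.8)/(8.3×8.3×8.9×6.5) = 0.133070

Normalization: ∑ P(n) = 1
P(0) × (1.00000 + 0.746988 + 0.485992 + 0.180199 + 0.133070) = 1
P(0) × 2.5462 = 1
P(0) = 1/2.5462 = 0.3927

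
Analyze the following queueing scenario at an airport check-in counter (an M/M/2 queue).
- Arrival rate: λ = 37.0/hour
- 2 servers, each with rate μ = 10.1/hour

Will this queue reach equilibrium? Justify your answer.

Stability requires ρ = λ/(cμ) < 1
ρ = 37.0/(2 × 10.1) = 37.0/20.20 = 1.8317
Since 1.8317 ≥ 1, the system is UNSTABLE.
Need c > λ/μ = 37.0/10.1 = 3.66.
Minimum servers needed: c = 4.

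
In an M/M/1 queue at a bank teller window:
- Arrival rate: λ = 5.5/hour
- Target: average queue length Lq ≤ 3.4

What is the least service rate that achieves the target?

For M/M/1: Lq = λ²/(μ(μ-λ))
Need Lq ≤ 3.4, i.e. μ(μ-λ) ≥ λ²/3.4
μ² - 5.5μ - 30.25/3.4 ≥ 0  →  μ² - 5.5μ - 8.89706 ≥ 0
Quadratic formula (positive root): μ = [λ + √(λ² + 4×8.89706)]/2
Discriminant: 30.25 + 4×8.89706 = 65.83824, √65.83824 = 8.11408
μ ≥ (5.5 + 8.11408)/2 = 6.8070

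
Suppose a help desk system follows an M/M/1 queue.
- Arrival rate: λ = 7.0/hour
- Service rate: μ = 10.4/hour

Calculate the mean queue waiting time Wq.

First, compute utilization: ρ = λ/μ = 7.0/10.4 = 0.6731
For M/M/1: Wq = λ/(μ(μ-λ))
Wq = 7.0/(10.4 × (10.4-7.0))
Wq = 7.0/(10.4 × 3.40)
Wq = 0.1980 hours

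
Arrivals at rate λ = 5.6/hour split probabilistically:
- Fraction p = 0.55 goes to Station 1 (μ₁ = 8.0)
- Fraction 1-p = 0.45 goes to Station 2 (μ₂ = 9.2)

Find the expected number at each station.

Effective rates: λ₁ = 5.6×0.55 = 3.08, λ₂ = 5.6×0.45 = 2.52
Station 1: ρ₁ = 3.08/8.0 = 0.3850, L₁ = ρ₁/(1-ρ₁) = 0.3850/(1-0.3850) = 0.6260
Station 2: ρ₂ = 2.52/9.2 = 0.2739, L₂ = ρ₂/(1-ρ₂) = 0.2739/(1-0.2739) = 0.3772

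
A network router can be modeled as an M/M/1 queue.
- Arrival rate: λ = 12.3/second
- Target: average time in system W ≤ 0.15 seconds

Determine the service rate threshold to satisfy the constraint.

For M/M/1: W = 1/(μ-λ)
Need W ≤ 0.15, so 1/(μ-λ) ≤ 0.15
μ - λ ≥ 1/0.15 = 6.6667
μ ≥ 12.3 + 6.6667 = 18.9667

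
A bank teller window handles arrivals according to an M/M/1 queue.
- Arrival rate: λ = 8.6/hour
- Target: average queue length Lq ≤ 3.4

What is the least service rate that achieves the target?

For M/M/1: Lq = λ²/(μ(μ-λ))
Need Lq ≤ 3.4, i.e. μ(μ-λ) ≥ λ²/3.4
μ² - 8.6μ - 73.96/3.4 ≥ 0  →  μ² - 8.6μ - 21.75294 ≥ 0
Quadratic formula (positive root): μ = [λ + √(λ² + 4×21.75294)]/2
Discriminant: 73.96 + 4×21.75294 = 160.97176, √160.97176 = 12.68746
μ ≥ (8.6 + 12.68746)/2 = 10.6437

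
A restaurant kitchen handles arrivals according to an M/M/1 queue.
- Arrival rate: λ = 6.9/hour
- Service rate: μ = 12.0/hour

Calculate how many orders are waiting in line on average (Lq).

ρ = λ/μ = 6.9/12.0 = 0.5750
For M/M/1: Lq = λ²/(μ(μ-λ))
Lq = 47.61/(12.0 × 5.10)
Lq = 0.7779 orders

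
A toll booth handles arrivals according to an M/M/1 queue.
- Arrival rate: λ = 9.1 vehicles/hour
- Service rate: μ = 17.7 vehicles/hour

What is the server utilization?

Server utilization: ρ = λ/μ
ρ = 9.1/17.7 = 0.5141
The server is busy 51.41% of the time.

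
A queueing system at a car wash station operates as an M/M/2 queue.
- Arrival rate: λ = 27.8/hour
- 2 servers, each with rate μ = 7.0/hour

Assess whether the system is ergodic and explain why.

Stability requires ρ = λ/(cμ) < 1
ρ = 27.8/(2 × 7.0) = 27.8/14.00 = 1.9857
Since 1.9857 ≥ 1, the system is UNSTABLE.
Need c > λ/μ = 27.8/7.0 = 3.97.
Minimum servers needed: c = 4.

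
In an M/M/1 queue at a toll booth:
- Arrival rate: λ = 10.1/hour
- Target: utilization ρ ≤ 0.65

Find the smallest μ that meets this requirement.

ρ = λ/μ, so μ = λ/ρ
μ ≥ 10.1/0.65 = 15.5385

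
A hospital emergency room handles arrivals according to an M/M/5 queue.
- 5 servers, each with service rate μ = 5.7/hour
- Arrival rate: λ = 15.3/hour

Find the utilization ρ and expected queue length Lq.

Traffic intensity: ρ = λ/(cμ) = 15.3/(5×5.7) = 0.5368
Since ρ = 0.5368 < 1, system is stable.
Offered load a = λ/μ = cρ = 15.3/5.7 = 2.6842
P₀ = [ Σₙ₌₀^4 aⁿ/n! + a^5/(5!(1-ρ)) ]⁻¹
Σ = a^0/0! + a^1/1! + a^2/2! + a^3/3! + a^4/4! = 1.0000 + 2.6842 + 3.6025 + 3.2233 + 2.1630 = 12.6730
a^5/(5!(1-ρ)) = 139.3423/(120 × 0.46316) = 2.5071
P₀ = 1/(12.6730 + 2.5071) = 0.06588
Lq = P₀·a^5·ρ / (5!(1-ρ)²) = 0.06588 × 139.3423 × 0.5368 / (120 × 0.2145) = 0.1914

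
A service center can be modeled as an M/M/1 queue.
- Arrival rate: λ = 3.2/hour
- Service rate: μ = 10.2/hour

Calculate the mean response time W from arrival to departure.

First, compute utilization: ρ = λ/μ = 3.2/10.2 = 0.3137
For M/M/1: W = 1/(μ-λ)
W = 1/(10.2-3.2) = 1/7.00
W = 0.1429 hours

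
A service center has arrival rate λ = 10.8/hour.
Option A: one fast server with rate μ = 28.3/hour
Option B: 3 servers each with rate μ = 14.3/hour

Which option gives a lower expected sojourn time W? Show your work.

Option A: single server μ = 28.3 (M/M/1)
  ρ_A = 10.8/28.3 = 0.3816
  W_A = 1/(μ-λ) = 1/(28.3-10.8) = 1/17.50 = 0.05714

Option B: 3 servers μ = 14.3 (M/M/3)
  ρ_B = λ/(cμ) = 10.8/(3×14.3) = 0.2517
  Offered load a = λ/μ = cρ = 10.8/14.3 = 0.7552
  P₀ = [ Σₙ₌₀^2 aⁿ/n! + a^3/(3!(1-ρ)) ]⁻¹
  Σ = a^0/0! + a^1/1! + a^2/2! = 1.0000 + 0.7552 + 0.2852 = 2.0404
  a^3/(3!(1-ρ)) = 0.4308/(6 × 0.7483) = 0.09595
  P₀ = 1/(2.0404 + 0.09595) = 0.4681
  Lq = P₀·a^3·ρ / (3!(1-ρ)²) = 0.4681 × 0.4308 × 0.2517 / (6 × 0.5599) = 0.01511
  Wq_B = Lq/λ = 0.01511/10.8 = 0.001399
  W_B = Wq_B + 1/μ = 0.001399 + 0.06993 = 0.07133

Since W_A = 0.05714 < W_B = 0.07133, Option A (single fast server) has the shorter time in system.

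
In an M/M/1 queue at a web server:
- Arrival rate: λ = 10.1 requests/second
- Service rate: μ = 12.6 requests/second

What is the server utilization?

Server utilization: ρ = λ/μ
ρ = 10.1/12.6 = 0.8016
The server is busy 80.16% of the time.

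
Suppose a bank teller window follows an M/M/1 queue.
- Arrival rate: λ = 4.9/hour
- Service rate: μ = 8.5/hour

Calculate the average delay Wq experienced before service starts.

First, compute utilization: ρ = λ/μ = 4.9/8.5 = 0.5765
For M/M/1: Wq = λ/(μ(μ-λ))
Wq = 4.9/(8.5 × (8.5-4.9))
Wq = 4.9/(8.5 × 3.60)
Wq = 0.1601 hours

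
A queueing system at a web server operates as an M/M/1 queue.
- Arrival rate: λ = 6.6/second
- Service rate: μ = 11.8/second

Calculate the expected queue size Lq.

ρ = λ/μ = 6.6/11.8 = 0.5593
For M/M/1: Lq = λ²/(μ(μ-λ))
Lq = 43.56/(11.8 × 5.20)
Lq = 0.7099 requests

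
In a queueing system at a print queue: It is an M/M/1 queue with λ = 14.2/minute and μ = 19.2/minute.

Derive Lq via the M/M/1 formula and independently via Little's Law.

Method 1 (direct): Lq = λ²/(μ(μ-λ)) = 201.64/(19.2 × 5.00) = 2.1004

Method 2 (Little's Law):
W = 1/(μ-λ) = 1/5.00 = 0.20000
Wq = W - 1/μ = 0.20000 - 0.052083 = 0.147917
Lq = λWq = 14.2 × 0.147917 = 2.1004 ✔ (matches Method 1)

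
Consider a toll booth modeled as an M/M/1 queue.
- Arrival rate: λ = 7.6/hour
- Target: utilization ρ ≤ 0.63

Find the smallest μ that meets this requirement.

ρ = λ/μ, so μ = λ/ρ
μ ≥ 7.6/0.63 = 12.0635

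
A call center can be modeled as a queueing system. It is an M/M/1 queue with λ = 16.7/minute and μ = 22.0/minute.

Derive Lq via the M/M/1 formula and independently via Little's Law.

Method 1 (direct): Lq = λ²/(μ(μ-λ)) = 278.89/(22.0 × 5.30) = 2.3919

Method 2 (Little's Law):
W = 1/(μ-λ) = 1/5.30 = 0.18868
Wq = W - 1/μ = 0.18868 - 0.045455 = 0.143225
Lq = λWq = 16.7 × 0.143225 = 2.3919 ✔ (matches Method 1)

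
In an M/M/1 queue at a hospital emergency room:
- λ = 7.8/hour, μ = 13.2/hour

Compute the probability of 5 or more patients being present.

ρ = λ/μ = 7.8/13.2 = 0.5909
P(N ≥ n) = ρⁿ
P(N ≥ 5) = 0.5909^5
P(N ≥ 5) = 0.07204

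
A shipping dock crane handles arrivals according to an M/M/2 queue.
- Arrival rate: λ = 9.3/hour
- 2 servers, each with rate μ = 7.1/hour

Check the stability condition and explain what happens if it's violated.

Stability requires ρ = λ/(cμ) < 1
ρ = 9.3/(2 × 7.1) = 9.3/14.20 = 0.6549
Since 0.6549 < 1, the system is STABLE.
The servers are busy 65.49% of the time.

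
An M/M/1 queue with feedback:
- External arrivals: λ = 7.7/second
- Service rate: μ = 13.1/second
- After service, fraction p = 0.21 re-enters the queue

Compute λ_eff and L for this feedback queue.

Effective arrival rate: λ_eff = λ/(1-p) = 7.7/(1-0.21) = 7.7/0.79 = 9.746835
ρ = λ_eff/μ = 9.746835/13.1 = 0.744033
L = ρ/(1-ρ) = 0.744033/(1-0.744033) = 2.9068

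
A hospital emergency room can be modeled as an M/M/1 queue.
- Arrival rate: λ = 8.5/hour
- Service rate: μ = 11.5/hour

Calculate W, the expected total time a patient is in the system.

First, compute utilization: ρ = λ/μ = 8.5/11.5 = 0.7391
For M/M/1: W = 1/(μ-λ)
W = 1/(11.5-8.5) = 1/3.00
W = 0.3333 hours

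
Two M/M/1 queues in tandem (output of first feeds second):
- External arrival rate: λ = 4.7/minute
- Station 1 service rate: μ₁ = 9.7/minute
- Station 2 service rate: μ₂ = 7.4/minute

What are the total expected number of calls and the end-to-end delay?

By Jackson's theorem, each station behaves as independent M/M/1.
Station 1: ρ₁ = 4.7/9.7 = 0.4845, L₁ = ρ₁/(1-ρ₁) = λ/(μ₁-λ) = 4.7/5.00 = 0.9400
Station 2: ρ₂ = 4.7/7.4 = 0.6351, L₂ = ρ₂/(1-ρ₂) = λ/(μ₂-λ) = 4.7/2.70 = 1.7407
Total: L = L₁ + L₂ = 0.9400 + 1.7407 = 2.6807
W = L/λ = 2.6807/4.7 = 0.5704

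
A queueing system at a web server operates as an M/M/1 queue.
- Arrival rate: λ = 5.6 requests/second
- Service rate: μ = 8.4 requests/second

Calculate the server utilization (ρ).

Server utilization: ρ = λ/μ
ρ = 5.6/8.4 = 0.6667
The server is busy 66.67% of the time.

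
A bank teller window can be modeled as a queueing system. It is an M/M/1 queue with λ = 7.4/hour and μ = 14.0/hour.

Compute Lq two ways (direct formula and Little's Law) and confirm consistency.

Method 1 (direct): Lq = λ²/(μ(μ-λ)) = 54.76/(14.0 × 6.60) = 0.5926

Method 2 (Little's Law):
W = 1/(μ-λ) = 1/6.60 = 0.1515152
Wq = W - 1/μ = 0.1515152 - 0.07142857 = 0.080087
Lq = λWq = 7.4 × 0.080087 = 0.5926 ✔ (matches Method 1)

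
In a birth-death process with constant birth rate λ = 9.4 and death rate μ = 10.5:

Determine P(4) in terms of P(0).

For constant rates: P(n)/P(0) = (λ/μ)^n
P(4)/P(0) = (9.4/10.5)^4 = 0.89524^4 = 0.6423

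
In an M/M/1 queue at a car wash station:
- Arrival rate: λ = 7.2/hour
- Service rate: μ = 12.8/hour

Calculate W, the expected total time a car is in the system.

First, compute utilization: ρ = λ/μ = 7.2/12.8 = 0.5625
For M/M/1: W = 1/(μ-λ)
W = 1/(12.8-7.2) = 1/5.60
W = 0.1786 hours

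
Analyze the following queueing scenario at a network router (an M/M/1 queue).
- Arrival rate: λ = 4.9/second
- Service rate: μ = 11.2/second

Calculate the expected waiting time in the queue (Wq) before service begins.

First, compute utilization: ρ = λ/μ = 4.9/11.2 = 0.4375
For M/M/1: Wq = λ/(μ(μ-λ))
Wq = 4.9/(11.2 × (11.2-4.9))
Wq = 4.9/(11.2 × 6.30)
Wq = 0.06944 seconds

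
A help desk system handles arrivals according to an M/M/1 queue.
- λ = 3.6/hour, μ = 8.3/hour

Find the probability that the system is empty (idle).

ρ = λ/μ = 3.6/8.3 = 0.4337
P(0) = 1 - ρ = 1 - 0.4337 = 0.5663
The server is idle 56.63% of the time.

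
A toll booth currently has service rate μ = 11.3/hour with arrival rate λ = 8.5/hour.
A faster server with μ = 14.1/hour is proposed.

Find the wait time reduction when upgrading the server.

System 1: ρ₁ = 8.5/11.3 = 0.7522, W₁ = 1/(11.3-8.5) = 0.35714
System 2: ρ₂ = 8.5/14.1 = 0.6028, W₂ = 1/(14.1-8.5) = 0.17857
Improvement: (W₁-W₂)/W₁ = (0.35714-0.17857)/0.35714 = 50.00%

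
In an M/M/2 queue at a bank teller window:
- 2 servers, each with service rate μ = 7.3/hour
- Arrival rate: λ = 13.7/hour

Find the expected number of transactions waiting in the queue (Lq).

Traffic intensity: ρ = λ/(cμ) = 13.7/(2×7.3) = 0.9384
Since ρ = 0.9384 < 1, system is stable.
Offered load a = λ/μ = cρ = 13.7/7.3 = 1.8767
P₀ = [ Σₙ₌₀^1 aⁿ/n! + a^2/(2!(1-ρ)) ]⁻¹
Σ = a^0/0! + a^1/1! = 1.0000 + 1.8767 = 2.8767
a^2/(2!(1-ρ)) = 3.522049/(2 × 0.06164384) = 28.5677
P₀ = 1/(2.8767 + 28.5677) = 0.03180
Lq = P₀·a^2·ρ / (2!(1-ρ)²) = 0.0318021 × 3.52205 × 0.938356 / (2 × 0.00379996) = 13.8296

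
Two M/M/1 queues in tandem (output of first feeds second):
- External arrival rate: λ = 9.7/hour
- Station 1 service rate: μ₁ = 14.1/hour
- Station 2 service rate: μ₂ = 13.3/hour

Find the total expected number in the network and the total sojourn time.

By Jackson's theorem, each station behaves as independent M/M/1.
Station 1: ρ₁ = 9.7/14.1 = 0.6879, L₁ = ρ₁/(1-ρ₁) = λ/(μ₁-λ) = 9.7/4.40 = 2.20455
Station 2: ρ₂ = 9.7/13.3 = 0.7293, L₂ = ρ₂/(1-ρ₂) = λ/(μ₂-λ) = 9.7/3.60 = 2.69444
Total: L = L₁ + L₂ = 2.20455 + 2.69444 = 4.8990
W = L/λ = 4.8990/9.7 = 0.5051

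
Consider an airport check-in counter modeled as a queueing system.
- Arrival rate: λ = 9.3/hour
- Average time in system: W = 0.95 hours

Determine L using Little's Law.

Little's Law: L = λW
L = 9.3 × 0.95 = 8.8350 passengers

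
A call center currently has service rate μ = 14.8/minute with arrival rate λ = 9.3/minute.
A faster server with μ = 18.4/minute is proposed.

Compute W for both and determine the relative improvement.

System 1: ρ₁ = 9.3/14.8 = 0.6284, W₁ = 1/(14.8-9.3) = 0.18182
System 2: ρ₂ = 9.3/18.4 = 0.5054, W₂ = 1/(18.4-9.3) = 0.10989
Improvement: (W₁-W₂)/W₁ = (0.18182-0.10989)/0.18182 = 39.56%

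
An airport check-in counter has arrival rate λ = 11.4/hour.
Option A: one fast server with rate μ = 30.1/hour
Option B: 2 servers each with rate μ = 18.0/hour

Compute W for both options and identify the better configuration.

Option A: single server μ = 30.1 (M/M/1)
  ρ_A = 11.4/30.1 = 0.3787
  W_A = 1/(μ-λ) = 1/(30.1-11.4) = 1/18.70 = 0.05348

Option B: 2 servers μ = 18.0 (M/M/2)
  ρ_B = λ/(cμ) = 11.4/(2×18.0) = 0.3167
  Offered load a = λ/μ = cρ = 11.4/18.0 = 0.6333
  P₀ = [ Σₙ₌₀^1 aⁿ/n! + a^2/(2!(1-ρ)) ]⁻¹
  Σ = a^0/0! + a^1/1! = 1.0000 + 0.6333 = 1.6333
  a^2/(2!(1-ρ)) = 0.4011/(2 × 0.6833) = 0.2935
  P₀ = 1/(1.6333 + 0.2935) = 0.5190
  Lq = P₀·a^2·ρ / (2!(1-ρ)²) = 0.51899 × 0.40111 × 0.31667 / (2 × 0.46694) = 0.07059
  Wq_B = Lq/λ = 0.07059/11.4 = 0.006192
  W_B = Wq_B + 1/μ = 0.006192 + 0.05556 = 0.06175

Since W_A = 0.05348 < W_B = 0.06175, Option A (single fast server) has the shorter time in system.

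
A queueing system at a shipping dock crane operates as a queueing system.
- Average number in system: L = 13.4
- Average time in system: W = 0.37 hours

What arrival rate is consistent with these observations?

Little's Law: L = λW, so λ = L/W
λ = 13.4/0.37 = 36.2162 containers/hour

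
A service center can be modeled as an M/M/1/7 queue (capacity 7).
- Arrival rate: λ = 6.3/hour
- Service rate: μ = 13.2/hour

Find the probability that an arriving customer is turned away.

ρ = λ/μ = 6.3/13.2 = 0.47727
P₀ = (1-ρ)/(1-ρ^(K+1)) = (1-0.47727)/(1-0.47727^8) = 0.5227/0.9973 = 0.5241
P_K = P₀×ρ^K = 0.52414 × 0.47727^7 = 0.52414 × 0.0056409 = 0.002957
Blocking probability = 0.30%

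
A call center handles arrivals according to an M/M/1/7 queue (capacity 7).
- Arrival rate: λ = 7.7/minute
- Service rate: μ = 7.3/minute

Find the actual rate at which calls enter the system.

ρ = λ/μ = 7.7/7.3 = 1.0548
P₀ = (1-ρ)/(1-ρ^(K+1)) = (1-1.0548)/(1-1.0548^8) = -0.05480/-0.5324 = 0.1029
P_K = P₀×ρ^K = 0.1029 × 1.0548^7 = 0.1029 × 1.4527 = 0.1495
λ_eff = λ(1-P_K) = 7.7 × (1 - 0.14954) = 7.7 × 0.85046 = 6.5485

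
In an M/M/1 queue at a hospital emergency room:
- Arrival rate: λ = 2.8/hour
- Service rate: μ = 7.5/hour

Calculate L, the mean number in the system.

ρ = λ/μ = 2.8/7.5 = 0.3733
For M/M/1: L = λ/(μ-λ)
L = 2.8/(7.5-2.8) = 2.8/4.70
L = 0.5957 patients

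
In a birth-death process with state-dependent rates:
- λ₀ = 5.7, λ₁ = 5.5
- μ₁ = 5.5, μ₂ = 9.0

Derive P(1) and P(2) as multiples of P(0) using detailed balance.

Balance equations:
State 0: λ₀P₀ = μ₁P₁ → P₁ = (λ₀/μ₁)P₀ = (5.7/5.5)P₀ = 1.0364P₀
State 1: P₂ = (λ₀λ₁)/(μ₁μ₂)P₀ = (5.7×5.5)/(5.5×9.0)P₀ = 0.6333P₀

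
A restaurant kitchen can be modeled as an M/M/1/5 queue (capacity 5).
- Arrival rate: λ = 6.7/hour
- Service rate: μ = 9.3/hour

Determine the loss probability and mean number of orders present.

ρ = λ/μ = 6.7/9.3 = 0.7204301
P₀ = (1-ρ)/(1-ρ^(K+1)) = (1-0.7204301)/(1-0.7204301^6) = 0.2796/0.8602 = 0.3250
P_K = P₀×ρ^K = 0.3250 × 0.7204301^5 = 0.3250 × 0.1941 = 0.06308
Blocking probability P_5 = 0.06308 (6.31%)
L = ρ[1 - (K+1)ρ^K + Kρ^(K+1)] / [(1-ρ)(1-ρ^(K+1))]
L = 0.7204301 × (1 - 6×0.194070 + 5×0.139814) / ((1 - 0.7204301) × (1 - 0.139814)) = 1.6017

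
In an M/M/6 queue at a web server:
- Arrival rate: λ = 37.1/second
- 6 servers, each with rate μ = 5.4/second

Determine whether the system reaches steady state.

Stability requires ρ = λ/(cμ) < 1
ρ = 37.1/(6 × 5.4) = 37.1/32.40 = 1.1451
Since 1.1451 ≥ 1, the system is UNSTABLE.
Need c > λ/μ = 37.1/5.4 = 6.87.
Minimum servers needed: c = 7.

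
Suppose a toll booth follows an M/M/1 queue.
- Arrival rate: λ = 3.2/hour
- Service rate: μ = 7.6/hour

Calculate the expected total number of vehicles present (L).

ρ = λ/μ = 3.2/7.6 = 0.4211
For M/M/1: L = λ/(μ-λ)
L = 3.2/(7.6-3.2) = 3.2/4.40
L = 0.7273 vehicles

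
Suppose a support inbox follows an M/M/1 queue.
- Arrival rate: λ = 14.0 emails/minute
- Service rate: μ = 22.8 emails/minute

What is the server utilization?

Server utilization: ρ = λ/μ
ρ = 14.0/22.8 = 0.6140
The server is busy 61.40% of the time.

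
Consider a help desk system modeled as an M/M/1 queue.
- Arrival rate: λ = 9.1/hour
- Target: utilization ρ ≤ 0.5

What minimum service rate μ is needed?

ρ = λ/μ, so μ = λ/ρ
μ ≥ 9.1/0.5 = 18.2000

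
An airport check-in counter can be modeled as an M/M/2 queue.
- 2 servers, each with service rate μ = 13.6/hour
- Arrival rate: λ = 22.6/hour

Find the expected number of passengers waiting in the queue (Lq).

Traffic intensity: ρ = λ/(cμ) = 22.6/(2×13.6) = 0.8309
Since ρ = 0.8309 < 1, system is stable.
Offered load a = λ/μ = cρ = 22.6/13.6 = 1.6618
P₀ = [ Σₙ₌₀^1 aⁿ/n! + a^2/(2!(1-ρ)) ]⁻¹
Σ = a^0/0! + a^1/1! = 1.0000 + 1.6618 = 2.6618
a^2/(2!(1-ρ)) = 2.7615/(2 × 0.16912) = 8.1643
P₀ = 1/(2.6618 + 8.1643) = 0.09237
Lq = P₀·a^2·ρ / (2!(1-ρ)²) = 0.092369 × 2.7615 × 0.83088 / (2 × 0.028601) = 3.7051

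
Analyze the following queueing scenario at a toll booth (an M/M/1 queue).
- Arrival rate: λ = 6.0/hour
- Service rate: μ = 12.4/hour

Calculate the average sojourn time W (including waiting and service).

First, compute utilization: ρ = λ/μ = 6.0/12.4 = 0.4839
For M/M/1: W = 1/(μ-λ)
W = 1/(12.4-6.0) = 1/6.40
W = 0.1562 hours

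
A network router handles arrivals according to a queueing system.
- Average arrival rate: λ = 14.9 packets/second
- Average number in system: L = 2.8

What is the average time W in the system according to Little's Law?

Little's Law: L = λW, so W = L/λ
W = 2.8/14.9 = 0.1879 seconds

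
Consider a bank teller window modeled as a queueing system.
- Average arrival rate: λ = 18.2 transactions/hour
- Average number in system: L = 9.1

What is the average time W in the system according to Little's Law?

Little's Law: L = λW, so W = L/λ
W = 9.1/18.2 = 0.5000 hours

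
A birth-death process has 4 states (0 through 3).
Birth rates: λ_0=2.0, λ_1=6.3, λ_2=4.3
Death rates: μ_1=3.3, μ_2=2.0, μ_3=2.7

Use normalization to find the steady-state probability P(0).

Ratios P(n)/P(0) = (λ₀···λₙ₋₁)/(μ₁···μₙ):
P(1)/P(0) = (2.0)/(3.3) = 0.6061
P(2)/P(0) = (2.0×6.3)/(3.3×2.0) = 1.9091
P(3)/P(0) = (2.0×6.3×4.3)/(3.3×2.0×2.7) = 3.0404

Normalization: ∑ P(n) = 1
P(0) × (1.0000 + 0.6061 + 1.9091 + 3.0404) = 1
P(0) × 6.5556 = 1
P(0) = 1/6.5556 = 0.1525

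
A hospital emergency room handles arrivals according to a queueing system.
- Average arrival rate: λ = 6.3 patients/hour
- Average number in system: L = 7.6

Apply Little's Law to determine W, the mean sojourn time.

Little's Law: L = λW, so W = L/λ
W = 7.6/6.3 = 1.2063 hours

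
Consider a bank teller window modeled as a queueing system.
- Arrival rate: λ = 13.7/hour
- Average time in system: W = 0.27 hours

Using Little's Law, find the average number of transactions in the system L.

Little's Law: L = λW
L = 13.7 × 0.27 = 3.6990 transactions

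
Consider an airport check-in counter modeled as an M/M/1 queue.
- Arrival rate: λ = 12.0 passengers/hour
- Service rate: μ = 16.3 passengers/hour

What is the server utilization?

Server utilization: ρ = λ/μ
ρ = 12.0/16.3 = 0.7362
The server is busy 73.62% of the time.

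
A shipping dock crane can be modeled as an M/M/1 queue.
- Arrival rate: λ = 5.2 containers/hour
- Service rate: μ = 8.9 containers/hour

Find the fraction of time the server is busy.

Server utilization: ρ = λ/μ
ρ = 5.2/8.9 = 0.5843
The server is busy 58.43% of the time.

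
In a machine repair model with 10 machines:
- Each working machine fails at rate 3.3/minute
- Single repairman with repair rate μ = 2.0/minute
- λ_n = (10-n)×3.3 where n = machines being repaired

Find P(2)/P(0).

P(2)/P(0) = ∏_{i=0}^{2-1} λ_i/μ_{i+1}
= (10-0)×3.3/2.0 × (10-1)×3.3/2.0
= 245.0250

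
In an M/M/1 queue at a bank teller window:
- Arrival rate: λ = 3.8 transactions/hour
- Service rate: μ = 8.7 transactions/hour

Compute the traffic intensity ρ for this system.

Server utilization: ρ = λ/μ
ρ = 3.8/8.7 = 0.4368
The server is busy 43.68% of the time.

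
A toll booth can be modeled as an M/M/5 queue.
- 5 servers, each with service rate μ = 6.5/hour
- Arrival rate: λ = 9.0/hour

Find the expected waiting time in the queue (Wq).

Traffic intensity: ρ = λ/(cμ) = 9.0/(5×6.5) = 0.2769
Since ρ = 0.2769 < 1, system is stable.
Offered load a = λ/μ = cρ = 9.0/6.5 = 1.3846
P₀ = [ Σₙ₌₀^4 aⁿ/n! + a^5/(5!(1-ρ)) ]⁻¹
Σ = a^0/0! + a^1/1! + a^2/2! + a^3/3! + a^4/4! = 1.0000 + 1.3846 + 0.95858 + 0.44242 + 0.15315 = 3.9388
a^5/(5!(1-ρ)) = 5.0892/(120 × 0.7231) = 0.05865
P₀ = 1/(3.9388 + 0.05865) = 0.2502
Lq = P₀·a^5·ρ / (5!(1-ρ)²) = 0.25016 × 5.0892 × 0.27692 / (120 × 0.52284) = 0.005619
Wq = Lq/λ = 0.0056192/9.0 = 0.0006244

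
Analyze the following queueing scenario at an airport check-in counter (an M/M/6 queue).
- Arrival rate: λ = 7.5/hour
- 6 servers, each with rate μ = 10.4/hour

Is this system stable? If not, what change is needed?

Stability requires ρ = λ/(cμ) < 1
ρ = 7.5/(6 × 10.4) = 7.5/62.40 = 0.1202
Since 0.1202 < 1, the system is STABLE.
The servers are busy 12.02% of the time.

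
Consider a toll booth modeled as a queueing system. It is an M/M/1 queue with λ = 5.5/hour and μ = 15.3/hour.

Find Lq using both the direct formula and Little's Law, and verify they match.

Method 1 (direct): Lq = λ²/(μ(μ-λ)) = 30.25/(15.3 × 9.80) = 0.2017

Method 2 (Little's Law):
W = 1/(μ-λ) = 1/9.80 = 0.10204
Wq = W - 1/μ = 0.10204 - 0.065359 = 0.03668
Lq = λWq = 5.5 × 0.03668 = 0.2017 ✔ (matches Method 1)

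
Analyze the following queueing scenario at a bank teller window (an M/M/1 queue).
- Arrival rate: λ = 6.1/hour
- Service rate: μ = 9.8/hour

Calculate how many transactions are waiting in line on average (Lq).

ρ = λ/μ = 6.1/9.8 = 0.6224
For M/M/1: Lq = λ²/(μ(μ-λ))
Lq = 37.21/(9.8 × 3.70)
Lq = 1.0262 transactions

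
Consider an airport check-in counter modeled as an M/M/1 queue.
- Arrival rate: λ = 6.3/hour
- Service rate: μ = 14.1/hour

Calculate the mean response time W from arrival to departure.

First, compute utilization: ρ = λ/μ = 6.3/14.1 = 0.4468
For M/M/1: W = 1/(μ-λ)
W = 1/(14.1-6.3) = 1/7.80
W = 0.1282 hours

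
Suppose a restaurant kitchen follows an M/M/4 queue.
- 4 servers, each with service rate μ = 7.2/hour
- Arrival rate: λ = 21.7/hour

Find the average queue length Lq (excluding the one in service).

Traffic intensity: ρ = λ/(cμ) = 21.7/(4×7.2) = 0.7535
Since ρ = 0.7535 < 1, system is stable.
Offered load a = λ/μ = cρ = 21.7/7.2 = 3.0139
P₀ = [ Σₙ₌₀^3 aⁿ/n! + a^4/(4!(1-ρ)) ]⁻¹
Σ = a^0/0! + a^1/1! + a^2/2! + a^3/3! = 1.00000 + 3.01389 + 4.54176 + 4.56279 = 13.1184
a^4/(4!(1-ρ)) = 82.5104/(24 × 0.246528) = 13.9454
P₀ = 1/(13.1184 + 13.9454) = 0.03695
Lq = P₀·a^4·ρ / (4!(1-ρ)²) = 0.036950 × 82.5104 × 0.75347 / (24 × 0.060776) = 1.5749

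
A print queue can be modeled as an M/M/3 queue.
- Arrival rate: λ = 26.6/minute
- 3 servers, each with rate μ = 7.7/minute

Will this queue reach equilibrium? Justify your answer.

Stability requires ρ = λ/(cμ) < 1
ρ = 26.6/(3 × 7.7) = 26.6/23.10 = 1.1515
Since 1.1515 ≥ 1, the system is UNSTABLE.
Need c > λ/μ = 26.6/7.7 = 3.45.
Minimum servers needed: c = 4.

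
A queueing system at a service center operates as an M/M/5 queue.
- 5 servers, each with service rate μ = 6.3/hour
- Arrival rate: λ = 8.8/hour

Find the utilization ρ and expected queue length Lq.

Traffic intensity: ρ = λ/(cμ) = 8.8/(5×6.3) = 0.2794
Since ρ = 0.2794 < 1, system is stable.
Offered load a = λ/μ = cρ = 8.8/6.3 = 1.3968
P₀ = [ Σₙ₌₀^4 aⁿ/n! + a^5/(5!(1-ρ)) ]⁻¹
Σ = a^0/0! + a^1/1! + a^2/2! + a^3/3! + a^4/4! = 1.0000 + 1.3968 + 0.9756 + 0.4542 + 0.1586 = 3.9852
a^5/(5!(1-ρ)) = 5.3175/(120 × 0.7206) = 0.06149
P₀ = 1/(3.9852 + 0.06149) = 0.2471
Lq = P₀·a^5·ρ / (5!(1-ρ)²) = 0.2471 × 5.3175 × 0.2794 / (120 × 0.5193) = 0.005891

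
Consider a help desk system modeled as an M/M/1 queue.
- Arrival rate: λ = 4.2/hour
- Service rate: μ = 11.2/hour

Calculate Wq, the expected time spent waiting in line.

First, compute utilization: ρ = λ/μ = 4.2/11.2 = 0.3750
For M/M/1: Wq = λ/(μ(μ-λ))
Wq = 4.2/(11.2 × (11.2-4.2))
Wq = 4.2/(11.2 × 7.00)
Wq = 0.05357 hours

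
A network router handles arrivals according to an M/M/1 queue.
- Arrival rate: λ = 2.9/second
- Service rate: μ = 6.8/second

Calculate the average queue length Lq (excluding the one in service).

ρ = λ/μ = 2.9/6.8 = 0.4265
For M/M/1: Lq = λ²/(μ(μ-λ))
Lq = 8.41/(6.8 × 3.90)
Lq = 0.3171 packets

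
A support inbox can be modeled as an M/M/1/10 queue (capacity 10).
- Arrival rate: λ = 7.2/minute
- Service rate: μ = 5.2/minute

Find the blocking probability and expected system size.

ρ = λ/μ = 7.2/5.2 = 1.3846
P₀ = (1-ρ)/(1-ρ^(K+1)) = (1-1.3846)/(1-1.3846^11) = -0.3846/-34.8565 = 0.01103
P_K = P₀×ρ^K = 0.011034 × 1.3846^10 = 0.011034 × 25.8966 = 0.2857
Blocking probability P_10 = 0.2857 (28.57%)
L = ρ[1 - (K+1)ρ^K + Kρ^(K+1)] / [(1-ρ)(1-ρ^(K+1))]
L = 1.3846 × (1 - 11×25.8966 + 10×35.8565) / ((1 - 1.3846) × (1 - 35.8565)) = 7.7155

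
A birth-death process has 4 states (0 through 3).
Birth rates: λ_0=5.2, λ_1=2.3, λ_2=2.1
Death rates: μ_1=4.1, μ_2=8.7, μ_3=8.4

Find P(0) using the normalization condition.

Ratios P(n)/P(0) = (λ₀···λₙ₋₁)/(μ₁···μₙ):
P(1)/P(0) = (5.2)/(4.1) = 1.2683
P(2)/P(0) = (5.2×2.3)/(4.1×8.7) = 0.3353
P(3)/P(0) = (5.2×2.3×2.1)/(4.1×8.7×8.4) = 0.08382

Normalization: ∑ P(n) = 1
P(0) × (1.0000 + 1.2683 + 0.3353 + 0.08382) = 1
P(0) × 2.6874 = 1
P(0) = 1/2.6874 = 0.3721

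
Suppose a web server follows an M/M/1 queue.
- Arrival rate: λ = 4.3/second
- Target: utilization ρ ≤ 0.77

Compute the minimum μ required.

ρ = λ/μ, so μ = λ/ρ
μ ≥ 4.3/0.77 = 5.5844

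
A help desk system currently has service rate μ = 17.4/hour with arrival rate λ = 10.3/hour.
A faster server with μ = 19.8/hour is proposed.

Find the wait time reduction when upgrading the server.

System 1: ρ₁ = 10.3/17.4 = 0.5920, W₁ = 1/(17.4-10.3) = 0.140845
System 2: ρ₂ = 10.3/19.8 = 0.5202, W₂ = 1/(19.8-10.3) = 0.105263
Improvement: (W₁-W₂)/W₁ = (0.140845-0.105263)/0.140845 = 25.26%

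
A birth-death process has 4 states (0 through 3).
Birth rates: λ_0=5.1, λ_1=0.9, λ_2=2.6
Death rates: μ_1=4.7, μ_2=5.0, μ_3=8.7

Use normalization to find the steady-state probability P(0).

Ratios P(n)/P(0) = (λ₀···λₙ₋₁)/(μ₁···μₙ):
P(1)/P(0) = (5.1)/(4.7) = 1.0851
P(2)/P(0) = (5.1×0.9)/(4.7×5.0) = 0.1953
P(3)/P(0) = (5.1×0.9×2.6)/(4.7×5.0×8.7) = 0.05837

Normalization: ∑ P(n) = 1
P(0) × (1.0000 + 1.0851 + 0.1953 + 0.05837) = 1
P(0) × 2.3388 = 1
P(0) = 1/2.3388 = 0.4276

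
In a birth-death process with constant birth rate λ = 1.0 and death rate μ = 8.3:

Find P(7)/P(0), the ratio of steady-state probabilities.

For constant rates: P(n)/P(0) = (λ/μ)^n
P(7)/P(0) = (1.0/8.3)^7 = 0.12048^7 = 3.685e-07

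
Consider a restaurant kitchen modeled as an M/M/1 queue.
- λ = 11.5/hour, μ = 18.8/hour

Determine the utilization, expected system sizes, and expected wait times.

Step 1: ρ = λ/μ = 11.5/18.8 = 0.6117
Step 2: L = λ/(μ-λ) = 11.5/7.30 = 1.5753
Step 3: Lq = λ²/(μ(μ-λ)) = 132.25/(18.8×7.30) = 0.9636
Step 4: W = 1/(μ-λ) = 1/7.30 = 0.136986
Step 5: Wq = λ/(μ(μ-λ)) = 11.5/(18.8×7.30) = 0.08379
Step 6: P(0) = 1-ρ = 0.3883
Verify: L = λW = 11.5×0.136986 = 1.5753 ✔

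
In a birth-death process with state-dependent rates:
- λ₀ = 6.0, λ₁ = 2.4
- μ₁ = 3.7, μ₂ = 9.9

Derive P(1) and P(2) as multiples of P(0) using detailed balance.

Balance equations:
State 0: λ₀P₀ = μ₁P₁ → P₁ = (λ₀/μ₁)P₀ = (6.0/3.7)P₀ = 1.6216P₀
State 1: P₂ = (λ₀λ₁)/(μ₁μ₂)P₀ = (6.0×2.4)/(3.7×9.9)P₀ = 0.3931P₀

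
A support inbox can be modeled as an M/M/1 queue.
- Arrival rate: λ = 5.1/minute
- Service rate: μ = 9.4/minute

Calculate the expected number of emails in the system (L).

ρ = λ/μ = 5.1/9.4 = 0.5426
For M/M/1: L = λ/(μ-λ)
L = 5.1/(9.4-5.1) = 5.1/4.30
L = 1.1860 emails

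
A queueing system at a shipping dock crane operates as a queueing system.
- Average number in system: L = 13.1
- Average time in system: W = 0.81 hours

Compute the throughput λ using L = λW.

Little's Law: L = λW, so λ = L/W
λ = 13.1/0.81 = 16.1728 containers/hour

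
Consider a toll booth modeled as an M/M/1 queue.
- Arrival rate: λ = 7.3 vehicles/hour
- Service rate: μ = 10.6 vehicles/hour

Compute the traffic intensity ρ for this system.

Server utilization: ρ = λ/μ
ρ = 7.3/10.6 = 0.6887
The server is busy 68.87% of the time.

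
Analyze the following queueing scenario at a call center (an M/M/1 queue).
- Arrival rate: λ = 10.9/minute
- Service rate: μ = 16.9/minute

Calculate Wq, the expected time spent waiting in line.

First, compute utilization: ρ = λ/μ = 10.9/16.9 = 0.6450
For M/M/1: Wq = λ/(μ(μ-λ))
Wq = 10.9/(16.9 × (16.9-10.9))
Wq = 10.9/(16.9 × 6.00)
Wq = 0.1075 minutes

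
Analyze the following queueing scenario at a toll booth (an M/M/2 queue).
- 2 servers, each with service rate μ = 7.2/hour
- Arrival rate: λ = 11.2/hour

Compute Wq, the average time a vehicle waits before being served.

Traffic intensity: ρ = λ/(cμ) = 11.2/(2×7.2) = 0.7778
Since ρ = 0.7778 < 1, system is stable.
Offered load a = λ/μ = cρ = 11.2/7.2 = 1.5556
P₀ = [ Σₙ₌₀^1 aⁿ/n! + a^2/(2!(1-ρ)) ]⁻¹
Σ = a^0/0! + a^1/1! = 1.0000 + 1.5556 = 2.5556
a^2/(2!(1-ρ)) = 2.41975/(2 × 0.222222) = 5.4444
P₀ = 1/(2.5556 + 5.4444) = 0.1250
Lq = P₀·a^2·ρ / (2!(1-ρ)²) = 0.125000 × 2.41975 × 0.777778 / (2 × 0.0493827) = 2.3819
Wq = Lq/λ = 2.3819/11.2 = 0.2127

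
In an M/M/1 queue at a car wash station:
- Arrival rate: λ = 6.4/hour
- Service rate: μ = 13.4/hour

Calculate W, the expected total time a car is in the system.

First, compute utilization: ρ = λ/μ = 6.4/13.4 = 0.4776
For M/M/1: W = 1/(μ-λ)
W = 1/(13.4-6.4) = 1/7.00
W = 0.1429 hours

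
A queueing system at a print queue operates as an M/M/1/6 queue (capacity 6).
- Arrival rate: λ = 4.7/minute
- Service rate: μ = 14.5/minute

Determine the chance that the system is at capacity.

ρ = λ/μ = 4.7/14.5 = 0.32414
P₀ = (1-ρ)/(1-ρ^(K+1)) = (1-0.32414)/(1-0.32414^7) = 0.67586/0.99962 = 0.6761
P_K = P₀×ρ^K = 0.67611 × 0.32414^6 = 0.67611 × 0.0011598 = 0.0007842
Blocking probability = 0.07842%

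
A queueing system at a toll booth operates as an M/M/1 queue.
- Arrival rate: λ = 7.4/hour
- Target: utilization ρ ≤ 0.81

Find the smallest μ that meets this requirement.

ρ = λ/μ, so μ = λ/ρ
μ ≥ 7.4/0.81 = 9.1358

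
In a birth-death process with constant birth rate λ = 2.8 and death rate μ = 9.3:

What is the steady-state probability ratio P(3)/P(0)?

For constant rates: P(n)/P(0) = (λ/μ)^n
P(3)/P(0) = (2.8/9.3)^3 = 0.30108^3 = 0.02729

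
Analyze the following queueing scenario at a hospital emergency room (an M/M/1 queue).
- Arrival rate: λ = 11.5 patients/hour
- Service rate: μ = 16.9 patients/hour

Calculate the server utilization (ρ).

Server utilization: ρ = λ/μ
ρ = 11.5/16.9 = 0.6805
The server is busy 68.05% of the time.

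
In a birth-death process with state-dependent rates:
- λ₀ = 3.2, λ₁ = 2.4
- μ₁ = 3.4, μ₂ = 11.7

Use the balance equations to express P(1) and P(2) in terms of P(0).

Balance equations:
State 0: λ₀P₀ = μ₁P₁ → P₁ = (λ₀/μ₁)P₀ = (3.2/3.4)P₀ = 0.9412P₀
State 1: P₂ = (λ₀λ₁)/(μ₁μ₂)P₀ = (3.2×2.4)/(3.4×11.7)P₀ = 0.1931P₀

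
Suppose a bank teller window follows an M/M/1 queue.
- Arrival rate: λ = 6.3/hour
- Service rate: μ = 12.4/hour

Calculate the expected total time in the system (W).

First, compute utilization: ρ = λ/μ = 6.3/12.4 = 0.5081
For M/M/1: W = 1/(μ-λ)
W = 1/(12.4-6.3) = 1/6.10
W = 0.1639 hours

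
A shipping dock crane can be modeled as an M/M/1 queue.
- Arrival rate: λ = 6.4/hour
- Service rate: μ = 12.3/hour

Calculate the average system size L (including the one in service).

ρ = λ/μ = 6.4/12.3 = 0.5203
For M/M/1: L = λ/(μ-λ)
L = 6.4/(12.3-6.4) = 6.4/5.90
L = 1.0847 containers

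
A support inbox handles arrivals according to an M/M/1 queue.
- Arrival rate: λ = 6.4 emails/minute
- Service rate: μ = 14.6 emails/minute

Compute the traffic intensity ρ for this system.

Server utilization: ρ = λ/μ
ρ = 6.4/14.6 = 0.4384
The server is busy 43.84% of the time.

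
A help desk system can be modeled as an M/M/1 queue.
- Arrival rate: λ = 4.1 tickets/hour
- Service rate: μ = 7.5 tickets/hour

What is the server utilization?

Server utilization: ρ = λ/μ
ρ = 4.1/7.5 = 0.5467
The server is busy 54.67% of the time.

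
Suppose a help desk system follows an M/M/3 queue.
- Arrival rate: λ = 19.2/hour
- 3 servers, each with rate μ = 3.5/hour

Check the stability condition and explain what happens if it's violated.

Stability requires ρ = λ/(cμ) < 1
ρ = 19.2/(3 × 3.5) = 19.2/10.50 = 1.8286
Since 1.8286 ≥ 1, the system is UNSTABLE.
Need c > λ/μ = 19.2/3.5 = 5.49.
Minimum servers needed: c = 6.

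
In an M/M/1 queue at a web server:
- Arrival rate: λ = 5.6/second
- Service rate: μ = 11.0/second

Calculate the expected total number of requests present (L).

ρ = λ/μ = 5.6/11.0 = 0.5091
For M/M/1: L = λ/(μ-λ)
L = 5.6/(11.0-5.6) = 5.6/5.40
L = 1.0370 requests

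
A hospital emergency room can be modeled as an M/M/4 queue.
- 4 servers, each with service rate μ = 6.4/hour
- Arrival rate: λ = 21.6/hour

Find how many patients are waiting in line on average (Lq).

Traffic intensity: ρ = λ/(cμ) = 21.6/(4×6.4) = 0.8438
Since ρ = 0.8438 < 1, system is stable.
Offered load a = λ/μ = cρ = 21.6/6.4 = 3.3750
P₀ = [ Σₙ₌₀^3 aⁿ/n! + a^4/(4!(1-ρ)) ]⁻¹
Σ = a^0/0! + a^1/1! + a^2/2! + a^3/3! = 1.0000 + 3.3750 + 5.6953 + 6.4072 = 16.4775
a^4/(4!(1-ρ)) = 129.7463/(24 × 0.15625) = 34.5990
P₀ = 1/(16.4775 + 34.5990) = 0.01958
Lq = P₀·a^4·ρ / (4!(1-ρ)²) = 0.019578 × 129.7463 × 0.84375 / (24 × 0.024414) = 3.6579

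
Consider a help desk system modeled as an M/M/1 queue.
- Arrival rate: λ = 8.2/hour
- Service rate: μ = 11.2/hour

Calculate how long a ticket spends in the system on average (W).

First, compute utilization: ρ = λ/μ = 8.2/11.2 = 0.7321
For M/M/1: W = 1/(μ-λ)
W = 1/(11.2-8.2) = 1/3.00
W = 0.3333 hours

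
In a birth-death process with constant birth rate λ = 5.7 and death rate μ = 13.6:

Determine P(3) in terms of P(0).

For constant rates: P(n)/P(0) = (λ/μ)^n
P(3)/P(0) = (5.7/13.6)^3 = 0.41912^3 = 0.07362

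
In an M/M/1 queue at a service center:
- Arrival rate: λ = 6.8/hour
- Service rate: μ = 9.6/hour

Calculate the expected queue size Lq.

ρ = λ/μ = 6.8/9.6 = 0.7083
For M/M/1: Lq = λ²/(μ(μ-λ))
Lq = 46.24/(9.6 × 2.80)
Lq = 1.7202 customers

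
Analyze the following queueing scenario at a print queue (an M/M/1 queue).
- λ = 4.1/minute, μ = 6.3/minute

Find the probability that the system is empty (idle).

ρ = λ/μ = 4.1/6.3 = 0.6508
P(0) = 1 - ρ = 1 - 0.6508 = 0.3492
The server is idle 34.92% of the time.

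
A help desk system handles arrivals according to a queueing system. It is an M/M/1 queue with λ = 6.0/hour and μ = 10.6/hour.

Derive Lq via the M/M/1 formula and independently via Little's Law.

Method 1 (direct): Lq = λ²/(μ(μ-λ)) = 36.00/(10.6 × 4.60) = 0.7383

Method 2 (Little's Law):
W = 1/(μ-λ) = 1/4.60 = 0.21739
Wq = W - 1/μ = 0.21739 - 0.094340 = 0.12305
Lq = λWq = 6.0 × 0.12305 = 0.7383 ✔ (matches Method 1)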